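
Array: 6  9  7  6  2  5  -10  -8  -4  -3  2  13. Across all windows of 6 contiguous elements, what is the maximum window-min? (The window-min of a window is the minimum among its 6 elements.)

2

[6, 9, 7, 6, 2, 5] → min 2
[9, 7, 6, 2, 5, -10] → min -10
[7, 6, 2, 5, -10, -8] → min -10
[6, 2, 5, -10, -8, -4] → min -10
[2, 5, -10, -8, -4, -3] → min -10
[5, -10, -8, -4, -3, 2] → min -10
[-10, -8, -4, -3, 2, 13] → min -10
Maximum of these is 2.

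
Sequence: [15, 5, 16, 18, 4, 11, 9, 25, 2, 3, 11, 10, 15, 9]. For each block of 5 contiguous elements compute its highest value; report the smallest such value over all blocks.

15

Each size-5 window and its max:
15 5 16 18 4 → max 18
5 16 18 4 11 → max 18
16 18 4 11 9 → max 18
18 4 11 9 25 → max 25
4 11 9 25 2 → max 25
11 9 25 2 3 → max 25
9 25 2 3 11 → max 25
25 2 3 11 10 → max 25
2 3 11 10 15 → max 15
3 11 10 15 9 → max 15
Smallest of these is 15.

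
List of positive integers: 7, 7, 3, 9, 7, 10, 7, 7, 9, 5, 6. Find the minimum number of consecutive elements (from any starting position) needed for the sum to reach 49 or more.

Extend right; whenever the sum reaches 49, record the length and shrink from the left:
add 7: running sum 7 < 49
add 7: running sum 14 < 49
add 3: running sum 17 < 49
add 9: running sum 26 < 49
add 7: running sum 33 < 49
add 10: running sum 43 < 49
add 7: shortest ending here [7, 7, 3, 9, 7, 10, 7] sum 50, len 7
add 7: shortest ending here [7, 3, 9, 7, 10, 7, 7] sum 50, len 7
add 9: shortest ending here [9, 7, 10, 7, 7, 9] sum 49, len 6
add 5: shortest ending here [9, 7, 10, 7, 7, 9, 5] sum 54, len 7
add 6: shortest ending here [7, 10, 7, 7, 9, 5, 6] sum 51, len 7
Shortest qualifying length: 6.

6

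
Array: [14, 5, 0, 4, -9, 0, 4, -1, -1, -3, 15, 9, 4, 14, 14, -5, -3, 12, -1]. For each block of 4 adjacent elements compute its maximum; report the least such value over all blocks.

4

14 5 0 4 → max 14
5 0 4 -9 → max 5
0 4 -9 0 → max 4
4 -9 0 4 → max 4
-9 0 4 -1 → max 4
0 4 -1 -1 → max 4
4 -1 -1 -3 → max 4
-1 -1 -3 15 → max 15
-1 -3 15 9 → max 15
-3 15 9 4 → max 15
15 9 4 14 → max 15
9 4 14 14 → max 14
4 14 14 -5 → max 14
14 14 -5 -3 → max 14
14 -5 -3 12 → max 14
-5 -3 12 -1 → max 12
Least of these is 4.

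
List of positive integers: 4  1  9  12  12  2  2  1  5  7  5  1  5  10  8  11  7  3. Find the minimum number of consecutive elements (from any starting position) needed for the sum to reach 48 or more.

8

add 4: running sum 4 < 48
add 1: running sum 5 < 48
add 9: running sum 14 < 48
add 12: running sum 26 < 48
add 12: running sum 38 < 48
add 2: running sum 40 < 48
add 2: running sum 42 < 48
add 1: running sum 43 < 48
add 5: shortest ending here [4, 1, 9, 12, 12, 2, 2, 1, 5] sum 48, len 9
add 7: shortest ending here [9, 12, 12, 2, 2, 1, 5, 7] sum 50, len 8
add 5: shortest ending here [9, 12, 12, 2, 2, 1, 5, 7, 5] sum 55, len 9
add 1: shortest ending here [9, 12, 12, 2, 2, 1, 5, 7, 5, 1] sum 56, len 10
add 5: shortest ending here [12, 12, 2, 2, 1, 5, 7, 5, 1, 5] sum 52, len 10
add 10: shortest ending here [12, 2, 2, 1, 5, 7, 5, 1, 5, 10] sum 50, len 10
add 8: shortest ending here [12, 2, 2, 1, 5, 7, 5, 1, 5, 10, 8] sum 58, len 11
add 11: shortest ending here [5, 7, 5, 1, 5, 10, 8, 11] sum 52, len 8
add 7: shortest ending here [7, 5, 1, 5, 10, 8, 11, 7] sum 54, len 8
add 3: shortest ending here [5, 1, 5, 10, 8, 11, 7, 3] sum 50, len 8
Shortest qualifying length: 8.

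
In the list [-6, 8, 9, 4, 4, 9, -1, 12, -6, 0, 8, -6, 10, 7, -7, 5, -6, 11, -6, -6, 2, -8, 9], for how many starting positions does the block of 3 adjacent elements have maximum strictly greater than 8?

(-6, 8, 9) → max 9  > 8 ✓
(8, 9, 4) → max 9  > 8 ✓
(9, 4, 4) → max 9  > 8 ✓
(4, 4, 9) → max 9  > 8 ✓
(4, 9, -1) → max 9  > 8 ✓
(9, -1, 12) → max 12  > 8 ✓
(-1, 12, -6) → max 12  > 8 ✓
(12, -6, 0) → max 12  > 8 ✓
(-6, 0, 8) → max 8
(0, 8, -6) → max 8
(8, -6, 10) → max 10  > 8 ✓
(-6, 10, 7) → max 10  > 8 ✓
(10, 7, -7) → max 10  > 8 ✓
(7, -7, 5) → max 7
(-7, 5, -6) → max 5
(5, -6, 11) → max 11  > 8 ✓
(-6, 11, -6) → max 11  > 8 ✓
(11, -6, -6) → max 11  > 8 ✓
(-6, -6, 2) → max 2
(-6, 2, -8) → max 2
(2, -8, 9) → max 9  > 8 ✓
15 windows satisfy the condition.

15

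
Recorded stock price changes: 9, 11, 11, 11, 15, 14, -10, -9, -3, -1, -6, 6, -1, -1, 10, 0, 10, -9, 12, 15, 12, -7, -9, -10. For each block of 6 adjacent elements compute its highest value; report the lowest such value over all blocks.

[9, 11, 11, 11, 15, 14] → max 15
[11, 11, 11, 15, 14, -10] → max 15
[11, 11, 15, 14, -10, -9] → max 15
[11, 15, 14, -10, -9, -3] → max 15
[15, 14, -10, -9, -3, -1] → max 15
[14, -10, -9, -3, -1, -6] → max 14
[-10, -9, -3, -1, -6, 6] → max 6
[-9, -3, -1, -6, 6, -1] → max 6
[-3, -1, -6, 6, -1, -1] → max 6
[-1, -6, 6, -1, -1, 10] → max 10
[-6, 6, -1, -1, 10, 0] → max 10
[6, -1, -1, 10, 0, 10] → max 10
[-1, -1, 10, 0, 10, -9] → max 10
[-1, 10, 0, 10, -9, 12] → max 12
[10, 0, 10, -9, 12, 15] → max 15
[0, 10, -9, 12, 15, 12] → max 15
[10, -9, 12, 15, 12, -7] → max 15
[-9, 12, 15, 12, -7, -9] → max 15
[12, 15, 12, -7, -9, -10] → max 15
Lowest of these is 6.

6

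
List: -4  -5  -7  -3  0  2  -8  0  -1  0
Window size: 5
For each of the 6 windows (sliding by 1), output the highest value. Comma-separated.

Sliding a size-5 window across the 10 values:
[-4, -5, -7, -3, 0] → max 0
[-5, -7, -3, 0, 2] → max 2
[-7, -3, 0, 2, -8] → max 2
[-3, 0, 2, -8, 0] → max 2
[0, 2, -8, 0, -1] → max 2
[2, -8, 0, -1, 0] → max 2

0, 2, 2, 2, 2, 2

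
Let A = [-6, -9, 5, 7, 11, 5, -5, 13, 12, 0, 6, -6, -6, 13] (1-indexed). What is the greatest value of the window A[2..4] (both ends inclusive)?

Elements at indices 2..4: -9, 5, 7
max(-9, 5, 7) = 7

7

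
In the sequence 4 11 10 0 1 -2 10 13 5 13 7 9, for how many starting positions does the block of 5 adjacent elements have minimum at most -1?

(4, 11, 10, 0, 1) → min 0
(11, 10, 0, 1, -2) → min -2  ≤ -1 ✓
(10, 0, 1, -2, 10) → min -2  ≤ -1 ✓
(0, 1, -2, 10, 13) → min -2  ≤ -1 ✓
(1, -2, 10, 13, 5) → min -2  ≤ -1 ✓
(-2, 10, 13, 5, 13) → min -2  ≤ -1 ✓
(10, 13, 5, 13, 7) → min 5
(13, 5, 13, 7, 9) → min 5
5 windows satisfy the condition.

5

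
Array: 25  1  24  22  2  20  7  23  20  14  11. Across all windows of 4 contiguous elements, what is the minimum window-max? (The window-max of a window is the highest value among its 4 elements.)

22

25 1 24 22 → max 25
1 24 22 2 → max 24
24 22 2 20 → max 24
22 2 20 7 → max 22
2 20 7 23 → max 23
20 7 23 20 → max 23
7 23 20 14 → max 23
23 20 14 11 → max 23
Minimum of these is 22.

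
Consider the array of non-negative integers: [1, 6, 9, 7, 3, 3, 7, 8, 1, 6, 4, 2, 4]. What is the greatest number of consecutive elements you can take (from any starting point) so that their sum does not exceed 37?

Extend to the right; shrink from the left whenever the sum exceeds 37:
→ 1: sum 1, len 1
→ 6: sum 7, len 2
→ 9: sum 16, len 3
→ 7: sum 23, len 4
→ 3: sum 26, len 5
→ 3: sum 29, len 6
→ 7: sum 36, len 7
→ 8 (dropped 1, 6): sum 37, len 6
→ 1 (dropped 9): sum 29, len 6
→ 6: sum 35, len 7
→ 4 (dropped 7): sum 32, len 7
→ 2: sum 34, len 8
→ 4 (dropped 3): sum 35, len 8
Longest length seen: 8.

8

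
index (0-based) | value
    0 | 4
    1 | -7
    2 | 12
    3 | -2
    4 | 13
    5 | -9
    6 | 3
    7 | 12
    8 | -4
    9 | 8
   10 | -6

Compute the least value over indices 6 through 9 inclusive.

-4

Elements at indices 6..9: 3, 12, -4, 8
min(3, 12, -4, 8) = -4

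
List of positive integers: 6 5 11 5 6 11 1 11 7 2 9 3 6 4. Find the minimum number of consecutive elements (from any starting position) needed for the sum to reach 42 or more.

6

add 6: running sum 6 < 42
add 5: running sum 11 < 42
add 11: running sum 22 < 42
add 5: running sum 27 < 42
add 6: running sum 33 < 42
end 5: [6, 5, 11, 5, 6, 11] sum 44, len 6
end 6: [6, 5, 11, 5, 6, 11, 1] sum 45, len 7
end 7: [11, 5, 6, 11, 1, 11] sum 45, len 6
end 8: [11, 5, 6, 11, 1, 11, 7] sum 52, len 7
end 9: [5, 6, 11, 1, 11, 7, 2] sum 43, len 7
end 10: [6, 11, 1, 11, 7, 2, 9] sum 47, len 7
end 11: [11, 1, 11, 7, 2, 9, 3] sum 44, len 7
end 12: [11, 1, 11, 7, 2, 9, 3, 6] sum 50, len 8
end 13: [11, 7, 2, 9, 3, 6, 4] sum 42, len 7
Shortest qualifying length: 6.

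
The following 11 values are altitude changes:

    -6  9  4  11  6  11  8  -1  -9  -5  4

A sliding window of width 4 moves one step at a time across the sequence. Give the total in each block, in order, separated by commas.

18, 30, 32, 36, 24, 9, -7, -11

[-6, 9, 4, 11] → sum 18
[9, 4, 11, 6] → sum 30
[4, 11, 6, 11] → sum 32
[11, 6, 11, 8] → sum 36
[6, 11, 8, -1] → sum 24
[11, 8, -1, -9] → sum 9
[8, -1, -9, -5] → sum -7
[-1, -9, -5, 4] → sum -11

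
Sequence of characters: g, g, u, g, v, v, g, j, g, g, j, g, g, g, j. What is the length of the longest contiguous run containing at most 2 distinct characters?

9

add g: window [g] (1 distinct), len 1
add g: window [g, g] (1 distinct), len 2
add u: window [g, g, u] (2 distinct), len 3
add g: window [g, g, u, g] (2 distinct), len 4
add v: window [g, v] (2 distinct), len 2
add v: window [g, v, v] (2 distinct), len 3
add g: window [g, v, v, g] (2 distinct), len 4
add j: window [g, j] (2 distinct), len 2
add g: window [g, j, g] (2 distinct), len 3
add g: window [g, j, g, g] (2 distinct), len 4
add j: window [g, j, g, g, j] (2 distinct), len 5
add g: window [g, j, g, g, j, g] (2 distinct), len 6
add g: window [g, j, g, g, j, g, g] (2 distinct), len 7
add g: window [g, j, g, g, j, g, g, g] (2 distinct), len 8
add j: window [g, j, g, g, j, g, g, g, j] (2 distinct), len 9
Longest length with ≤2 distinct: 9.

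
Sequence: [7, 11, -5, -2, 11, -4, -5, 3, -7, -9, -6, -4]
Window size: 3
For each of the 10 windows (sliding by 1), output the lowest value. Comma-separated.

Sliding a size-3 window across the 12 values:
(7, 11, -5) → min -5
(11, -5, -2) → min -5
(-5, -2, 11) → min -5
(-2, 11, -4) → min -4
(11, -4, -5) → min -5
(-4, -5, 3) → min -5
(-5, 3, -7) → min -7
(3, -7, -9) → min -9
(-7, -9, -6) → min -9
(-9, -6, -4) → min -9

-5, -5, -5, -4, -5, -5, -7, -9, -9, -9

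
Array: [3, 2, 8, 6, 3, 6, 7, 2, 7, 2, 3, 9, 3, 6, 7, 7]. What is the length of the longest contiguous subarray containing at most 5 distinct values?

13

Extend right; when distinct count exceeds 5, shrink from the left:
[3] 1 distinct, len 1
[3, 2] 2 distinct, len 2
[3, 2, 8] 3 distinct, len 3
[3, 2, 8, 6] 4 distinct, len 4
[3, 2, 8, 6, 3] 4 distinct, len 5
[3, 2, 8, 6, 3, 6] 4 distinct, len 6
[3, 2, 8, 6, 3, 6, 7] 5 distinct, len 7
[3, 2, 8, 6, 3, 6, 7, 2] 5 distinct, len 8
[3, 2, 8, 6, 3, 6, 7, 2, 7] 5 distinct, len 9
[3, 2, 8, 6, 3, 6, 7, 2, 7, 2] 5 distinct, len 10
[3, 2, 8, 6, 3, 6, 7, 2, 7, 2, 3] 5 distinct, len 11
[6, 3, 6, 7, 2, 7, 2, 3, 9] 5 distinct, len 9
[6, 3, 6, 7, 2, 7, 2, 3, 9, 3] 5 distinct, len 10
[6, 3, 6, 7, 2, 7, 2, 3, 9, 3, 6] 5 distinct, len 11
[6, 3, 6, 7, 2, 7, 2, 3, 9, 3, 6, 7] 5 distinct, len 12
[6, 3, 6, 7, 2, 7, 2, 3, 9, 3, 6, 7, 7] 5 distinct, len 13
Longest length with ≤5 distinct: 13.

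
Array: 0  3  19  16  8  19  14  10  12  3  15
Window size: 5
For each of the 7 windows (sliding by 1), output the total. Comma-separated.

46, 65, 76, 67, 63, 58, 54

0 3 19 16 8 → sum 46
3 19 16 8 19 → sum 65
19 16 8 19 14 → sum 76
16 8 19 14 10 → sum 67
8 19 14 10 12 → sum 63
19 14 10 12 3 → sum 58
14 10 12 3 15 → sum 54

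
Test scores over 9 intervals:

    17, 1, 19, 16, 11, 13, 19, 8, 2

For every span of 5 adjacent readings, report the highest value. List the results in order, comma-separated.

(17, 1, 19, 16, 11) → max 19
(1, 19, 16, 11, 13) → max 19
(19, 16, 11, 13, 19) → max 19
(16, 11, 13, 19, 8) → max 19
(11, 13, 19, 8, 2) → max 19

19, 19, 19, 19, 19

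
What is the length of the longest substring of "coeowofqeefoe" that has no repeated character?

5

add c: [c] len 1
add o: [c, o] len 2
add e: [c, o, e] len 3
add o (repeat o, move left end past it): [e, o] len 2
add w: [e, o, w] len 3
add o (repeat o, move left end past it): [w, o] len 2
add f: [w, o, f] len 3
add q: [w, o, f, q] len 4
add e: [w, o, f, q, e] len 5
add e (repeat e, move left end past it): [e] len 1
add f: [e, f] len 2
add o: [e, f, o] len 3
add e (repeat e, move left end past it): [f, o, e] len 3
Longest all-distinct length: 5.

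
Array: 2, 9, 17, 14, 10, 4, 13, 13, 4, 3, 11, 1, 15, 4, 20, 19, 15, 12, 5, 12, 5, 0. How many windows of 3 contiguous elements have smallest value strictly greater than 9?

3

(2, 9, 17) → min 2
(9, 17, 14) → min 9
(17, 14, 10) → min 10  > 9 ✓
(14, 10, 4) → min 4
(10, 4, 13) → min 4
(4, 13, 13) → min 4
(13, 13, 4) → min 4
(13, 4, 3) → min 3
(4, 3, 11) → min 3
(3, 11, 1) → min 1
(11, 1, 15) → min 1
(1, 15, 4) → min 1
(15, 4, 20) → min 4
(4, 20, 19) → min 4
(20, 19, 15) → min 15  > 9 ✓
(19, 15, 12) → min 12  > 9 ✓
(15, 12, 5) → min 5
(12, 5, 12) → min 5
(5, 12, 5) → min 5
(12, 5, 0) → min 0
3 windows satisfy the condition.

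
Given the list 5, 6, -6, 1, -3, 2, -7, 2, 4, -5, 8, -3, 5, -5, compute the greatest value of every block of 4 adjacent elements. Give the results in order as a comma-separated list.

(5, 6, -6, 1) → max 6
(6, -6, 1, -3) → max 6
(-6, 1, -3, 2) → max 2
(1, -3, 2, -7) → max 2
(-3, 2, -7, 2) → max 2
(2, -7, 2, 4) → max 4
(-7, 2, 4, -5) → max 4
(2, 4, -5, 8) → max 8
(4, -5, 8, -3) → max 8
(-5, 8, -3, 5) → max 8
(8, -3, 5, -5) → max 8

6, 6, 2, 2, 2, 4, 4, 8, 8, 8, 8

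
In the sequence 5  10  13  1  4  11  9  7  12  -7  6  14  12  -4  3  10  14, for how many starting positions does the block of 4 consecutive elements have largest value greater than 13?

5

(5, 10, 13, 1) → max 13
(10, 13, 1, 4) → max 13
(13, 1, 4, 11) → max 13
(1, 4, 11, 9) → max 11
(4, 11, 9, 7) → max 11
(11, 9, 7, 12) → max 12
(9, 7, 12, -7) → max 12
(7, 12, -7, 6) → max 12
(12, -7, 6, 14) → max 14  > 13 ✓
(-7, 6, 14, 12) → max 14  > 13 ✓
(6, 14, 12, -4) → max 14  > 13 ✓
(14, 12, -4, 3) → max 14  > 13 ✓
(12, -4, 3, 10) → max 12
(-4, 3, 10, 14) → max 14  > 13 ✓
5 windows satisfy the condition.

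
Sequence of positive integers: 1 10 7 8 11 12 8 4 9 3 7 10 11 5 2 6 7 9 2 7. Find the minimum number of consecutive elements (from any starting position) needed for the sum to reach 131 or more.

18

Extend right; whenever the sum reaches 131, record the length and shrink from the left:
add 1: running sum 1 < 131
add 10: running sum 11 < 131
add 7: running sum 18 < 131
add 8: running sum 26 < 131
add 11: running sum 37 < 131
add 12: running sum 49 < 131
add 8: running sum 57 < 131
add 4: running sum 61 < 131
add 9: running sum 70 < 131
add 3: running sum 73 < 131
add 7: running sum 80 < 131
add 10: running sum 90 < 131
add 11: running sum 101 < 131
add 5: running sum 106 < 131
add 2: running sum 108 < 131
add 6: running sum 114 < 131
add 7: running sum 121 < 131
add 9: running sum 130 < 131
add 2: shortest ending here [10, 7, 8, 11, 12, 8, 4, 9, 3, 7, 10, 11, 5, 2, 6, 7, 9, 2] sum 131, len 18
add 7: shortest ending here [10, 7, 8, 11, 12, 8, 4, 9, 3, 7, 10, 11, 5, 2, 6, 7, 9, 2, 7] sum 138, len 19
Shortest qualifying length: 18.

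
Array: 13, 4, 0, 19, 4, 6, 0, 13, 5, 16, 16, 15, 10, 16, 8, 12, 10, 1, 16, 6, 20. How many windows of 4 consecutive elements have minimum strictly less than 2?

11

(13, 4, 0, 19) → min 0  < 2 ✓
(4, 0, 19, 4) → min 0  < 2 ✓
(0, 19, 4, 6) → min 0  < 2 ✓
(19, 4, 6, 0) → min 0  < 2 ✓
(4, 6, 0, 13) → min 0  < 2 ✓
(6, 0, 13, 5) → min 0  < 2 ✓
(0, 13, 5, 16) → min 0  < 2 ✓
(13, 5, 16, 16) → min 5
(5, 16, 16, 15) → min 5
(16, 16, 15, 10) → min 10
(16, 15, 10, 16) → min 10
(15, 10, 16, 8) → min 8
(10, 16, 8, 12) → min 8
(16, 8, 12, 10) → min 8
(8, 12, 10, 1) → min 1  < 2 ✓
(12, 10, 1, 16) → min 1  < 2 ✓
(10, 1, 16, 6) → min 1  < 2 ✓
(1, 16, 6, 20) → min 1  < 2 ✓
11 windows satisfy the condition.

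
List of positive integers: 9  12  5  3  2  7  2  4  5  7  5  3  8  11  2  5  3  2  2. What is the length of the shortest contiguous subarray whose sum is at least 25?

add 9: running sum 9 < 25
add 12: running sum 21 < 25
add 5: shortest ending here [9, 12, 5] sum 26, len 3
add 3: shortest ending here [9, 12, 5, 3] sum 29, len 4
add 2: shortest ending here [9, 12, 5, 3, 2] sum 31, len 5
add 7: shortest ending here [12, 5, 3, 2, 7] sum 29, len 5
add 2: shortest ending here [12, 5, 3, 2, 7, 2] sum 31, len 6
add 4: shortest ending here [12, 5, 3, 2, 7, 2, 4] sum 35, len 7
add 5: shortest ending here [5, 3, 2, 7, 2, 4, 5] sum 28, len 7
add 7: shortest ending here [7, 2, 4, 5, 7] sum 25, len 5
add 5: shortest ending here [7, 2, 4, 5, 7, 5] sum 30, len 6
add 3: shortest ending here [2, 4, 5, 7, 5, 3] sum 26, len 6
add 8: shortest ending here [5, 7, 5, 3, 8] sum 28, len 5
add 11: shortest ending here [5, 3, 8, 11] sum 27, len 4
add 2: shortest ending here [5, 3, 8, 11, 2] sum 29, len 5
add 5: shortest ending here [8, 11, 2, 5] sum 26, len 4
add 3: shortest ending here [8, 11, 2, 5, 3] sum 29, len 5
add 2: shortest ending here [8, 11, 2, 5, 3, 2] sum 31, len 6
add 2: shortest ending here [11, 2, 5, 3, 2, 2] sum 25, len 6
Shortest qualifying length: 3.

3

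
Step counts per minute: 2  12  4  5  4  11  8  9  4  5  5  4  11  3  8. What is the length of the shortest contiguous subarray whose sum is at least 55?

add 2: running sum 2 < 55
add 12: running sum 14 < 55
add 4: running sum 18 < 55
add 5: running sum 23 < 55
add 4: running sum 27 < 55
add 11: running sum 38 < 55
add 8: running sum 46 < 55
add 9: shortest ending here [2, 12, 4, 5, 4, 11, 8, 9] sum 55, len 8
add 4: shortest ending here [12, 4, 5, 4, 11, 8, 9, 4] sum 57, len 8
add 5: shortest ending here [12, 4, 5, 4, 11, 8, 9, 4, 5] sum 62, len 9
add 5: shortest ending here [4, 5, 4, 11, 8, 9, 4, 5, 5] sum 55, len 9
add 4: shortest ending here [5, 4, 11, 8, 9, 4, 5, 5, 4] sum 55, len 9
add 11: shortest ending here [11, 8, 9, 4, 5, 5, 4, 11] sum 57, len 8
add 3: shortest ending here [11, 8, 9, 4, 5, 5, 4, 11, 3] sum 60, len 9
add 8: shortest ending here [8, 9, 4, 5, 5, 4, 11, 3, 8] sum 57, len 9
Shortest qualifying length: 8.

8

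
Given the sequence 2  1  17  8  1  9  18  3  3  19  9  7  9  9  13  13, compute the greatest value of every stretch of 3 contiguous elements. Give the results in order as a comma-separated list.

17, 17, 17, 9, 18, 18, 18, 19, 19, 19, 9, 9, 13, 13

2 1 17 → max 17
1 17 8 → max 17
17 8 1 → max 17
8 1 9 → max 9
1 9 18 → max 18
9 18 3 → max 18
18 3 3 → max 18
3 3 19 → max 19
3 19 9 → max 19
19 9 7 → max 19
9 7 9 → max 9
7 9 9 → max 9
9 9 13 → max 13
9 13 13 → max 13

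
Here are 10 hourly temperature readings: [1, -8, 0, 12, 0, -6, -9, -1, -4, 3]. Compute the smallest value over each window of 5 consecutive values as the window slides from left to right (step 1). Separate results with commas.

(1, -8, 0, 12, 0) → min -8
(-8, 0, 12, 0, -6) → min -8
(0, 12, 0, -6, -9) → min -9
(12, 0, -6, -9, -1) → min -9
(0, -6, -9, -1, -4) → min -9
(-6, -9, -1, -4, 3) → min -9

-8, -8, -9, -9, -9, -9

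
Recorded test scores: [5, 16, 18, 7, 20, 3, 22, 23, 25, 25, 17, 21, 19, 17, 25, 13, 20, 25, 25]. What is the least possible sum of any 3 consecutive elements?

Window sums for each of the 17 positions:
[5, 16, 18] → sum 39
[16, 18, 7] → sum 41
[18, 7, 20] → sum 45
[7, 20, 3] → sum 30
[20, 3, 22] → sum 45
[3, 22, 23] → sum 48
[22, 23, 25] → sum 70
[23, 25, 25] → sum 73
[25, 25, 17] → sum 67
[25, 17, 21] → sum 63
[17, 21, 19] → sum 57
[21, 19, 17] → sum 57
[19, 17, 25] → sum 61
[17, 25, 13] → sum 55
[25, 13, 20] → sum 58
[13, 20, 25] → sum 58
[20, 25, 25] → sum 70
Least of these is 30.

30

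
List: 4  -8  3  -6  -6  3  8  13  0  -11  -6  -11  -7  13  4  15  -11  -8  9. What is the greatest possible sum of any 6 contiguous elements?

4 -8 3 -6 -6 3 → sum -10
-8 3 -6 -6 3 8 → sum -6
3 -6 -6 3 8 13 → sum 15
-6 -6 3 8 13 0 → sum 12
-6 3 8 13 0 -11 → sum 7
3 8 13 0 -11 -6 → sum 7
8 13 0 -11 -6 -11 → sum -7
13 0 -11 -6 -11 -7 → sum -22
0 -11 -6 -11 -7 13 → sum -22
-11 -6 -11 -7 13 4 → sum -18
-6 -11 -7 13 4 15 → sum 8
-11 -7 13 4 15 -11 → sum 3
-7 13 4 15 -11 -8 → sum 6
13 4 15 -11 -8 9 → sum 22
Greatest of these is 22.

22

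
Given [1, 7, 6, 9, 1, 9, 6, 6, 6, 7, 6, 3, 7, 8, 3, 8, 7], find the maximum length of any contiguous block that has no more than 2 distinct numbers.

Extend right; when distinct count exceeds 2, shrink from the left:
add 1: window [1] (1 distinct), len 1
add 7: window [1, 7] (2 distinct), len 2
add 6: window [7, 6] (2 distinct), len 2
add 9: window [6, 9] (2 distinct), len 2
add 1: window [9, 1] (2 distinct), len 2
add 9: window [9, 1, 9] (2 distinct), len 3
add 6: window [9, 6] (2 distinct), len 2
add 6: window [9, 6, 6] (2 distinct), len 3
add 6: window [9, 6, 6, 6] (2 distinct), len 4
add 7: window [6, 6, 6, 7] (2 distinct), len 4
add 6: window [6, 6, 6, 7, 6] (2 distinct), len 5
add 3: window [6, 3] (2 distinct), len 2
add 7: window [3, 7] (2 distinct), len 2
add 8: window [7, 8] (2 distinct), len 2
add 3: window [8, 3] (2 distinct), len 2
add 8: window [8, 3, 8] (2 distinct), len 3
add 7: window [8, 7] (2 distinct), len 2
Longest length with ≤2 distinct: 5.

5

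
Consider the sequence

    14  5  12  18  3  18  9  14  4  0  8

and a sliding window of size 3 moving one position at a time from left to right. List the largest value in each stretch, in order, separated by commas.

14 5 12 → max 14
5 12 18 → max 18
12 18 3 → max 18
18 3 18 → max 18
3 18 9 → max 18
18 9 14 → max 18
9 14 4 → max 14
14 4 0 → max 14
4 0 8 → max 8

14, 18, 18, 18, 18, 18, 14, 14, 8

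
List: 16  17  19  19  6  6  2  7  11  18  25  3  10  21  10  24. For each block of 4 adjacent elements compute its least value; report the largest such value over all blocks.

[16, 17, 19, 19] → min 16
[17, 19, 19, 6] → min 6
[19, 19, 6, 6] → min 6
[19, 6, 6, 2] → min 2
[6, 6, 2, 7] → min 2
[6, 2, 7, 11] → min 2
[2, 7, 11, 18] → min 2
[7, 11, 18, 25] → min 7
[11, 18, 25, 3] → min 3
[18, 25, 3, 10] → min 3
[25, 3, 10, 21] → min 3
[3, 10, 21, 10] → min 3
[10, 21, 10, 24] → min 10
Largest of these is 16.

16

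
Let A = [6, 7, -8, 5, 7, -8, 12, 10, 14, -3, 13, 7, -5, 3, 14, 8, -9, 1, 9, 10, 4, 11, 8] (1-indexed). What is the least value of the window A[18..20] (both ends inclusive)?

1

Elements at indices 18..20: 1, 9, 10
min(1, 9, 10) = 1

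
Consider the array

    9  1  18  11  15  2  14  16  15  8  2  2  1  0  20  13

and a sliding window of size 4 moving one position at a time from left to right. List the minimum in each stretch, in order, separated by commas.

1, 1, 2, 2, 2, 2, 8, 2, 2, 1, 0, 0, 0

(9, 1, 18, 11) → min 1
(1, 18, 11, 15) → min 1
(18, 11, 15, 2) → min 2
(11, 15, 2, 14) → min 2
(15, 2, 14, 16) → min 2
(2, 14, 16, 15) → min 2
(14, 16, 15, 8) → min 8
(16, 15, 8, 2) → min 2
(15, 8, 2, 2) → min 2
(8, 2, 2, 1) → min 1
(2, 2, 1, 0) → min 0
(2, 1, 0, 20) → min 0
(1, 0, 20, 13) → min 0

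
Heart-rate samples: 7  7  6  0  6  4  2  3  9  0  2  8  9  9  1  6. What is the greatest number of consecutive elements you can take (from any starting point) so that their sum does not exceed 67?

14

[7] sum 7 len 1
[7, 7] sum 14 len 2
[7, 7, 6] sum 20 len 3
[7, 7, 6, 0] sum 20 len 4
[7, 7, 6, 0, 6] sum 26 len 5
[7, 7, 6, 0, 6, 4] sum 30 len 6
[7, 7, 6, 0, 6, 4, 2] sum 32 len 7
[7, 7, 6, 0, 6, 4, 2, 3] sum 35 len 8
[7, 7, 6, 0, 6, 4, 2, 3, 9] sum 44 len 9
[7, 7, 6, 0, 6, 4, 2, 3, 9, 0] sum 44 len 10
[7, 7, 6, 0, 6, 4, 2, 3, 9, 0, 2] sum 46 len 11
[7, 7, 6, 0, 6, 4, 2, 3, 9, 0, 2, 8] sum 54 len 12
[7, 7, 6, 0, 6, 4, 2, 3, 9, 0, 2, 8, 9] sum 63 len 13
[7, 6, 0, 6, 4, 2, 3, 9, 0, 2, 8, 9, 9] sum 65 len 13
[7, 6, 0, 6, 4, 2, 3, 9, 0, 2, 8, 9, 9, 1] sum 66 len 14
[6, 0, 6, 4, 2, 3, 9, 0, 2, 8, 9, 9, 1, 6] sum 65 len 14
Longest length seen: 14.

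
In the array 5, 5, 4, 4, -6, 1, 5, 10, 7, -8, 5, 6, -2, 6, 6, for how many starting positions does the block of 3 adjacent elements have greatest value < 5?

5 5 4 → max 5
5 4 4 → max 5
4 4 -6 → max 4  < 5 ✓
4 -6 1 → max 4  < 5 ✓
-6 1 5 → max 5
1 5 10 → max 10
5 10 7 → max 10
10 7 -8 → max 10
7 -8 5 → max 7
-8 5 6 → max 6
5 6 -2 → max 6
6 -2 6 → max 6
-2 6 6 → max 6
2 windows satisfy the condition.

2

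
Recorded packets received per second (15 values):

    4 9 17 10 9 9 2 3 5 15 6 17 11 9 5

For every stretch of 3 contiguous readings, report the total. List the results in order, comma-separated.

30, 36, 36, 28, 20, 14, 10, 23, 26, 38, 34, 37, 25

(4, 9, 17) → sum 30
(9, 17, 10) → sum 36
(17, 10, 9) → sum 36
(10, 9, 9) → sum 28
(9, 9, 2) → sum 20
(9, 2, 3) → sum 14
(2, 3, 5) → sum 10
(3, 5, 15) → sum 23
(5, 15, 6) → sum 26
(15, 6, 17) → sum 38
(6, 17, 11) → sum 34
(17, 11, 9) → sum 37
(11, 9, 5) → sum 25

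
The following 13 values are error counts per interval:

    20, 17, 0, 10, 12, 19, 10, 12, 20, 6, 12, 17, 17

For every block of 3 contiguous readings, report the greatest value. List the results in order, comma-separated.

20 17 0 → max 20
17 0 10 → max 17
0 10 12 → max 12
10 12 19 → max 19
12 19 10 → max 19
19 10 12 → max 19
10 12 20 → max 20
12 20 6 → max 20
20 6 12 → max 20
6 12 17 → max 17
12 17 17 → max 17

20, 17, 12, 19, 19, 19, 20, 20, 20, 17, 17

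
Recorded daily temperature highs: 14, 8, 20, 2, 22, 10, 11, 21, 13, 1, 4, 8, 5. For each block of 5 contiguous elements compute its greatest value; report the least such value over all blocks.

13

Each size-5 window and its max:
(14, 8, 20, 2, 22) → max 22
(8, 20, 2, 22, 10) → max 22
(20, 2, 22, 10, 11) → max 22
(2, 22, 10, 11, 21) → max 22
(22, 10, 11, 21, 13) → max 22
(10, 11, 21, 13, 1) → max 21
(11, 21, 13, 1, 4) → max 21
(21, 13, 1, 4, 8) → max 21
(13, 1, 4, 8, 5) → max 13
Least of these is 13.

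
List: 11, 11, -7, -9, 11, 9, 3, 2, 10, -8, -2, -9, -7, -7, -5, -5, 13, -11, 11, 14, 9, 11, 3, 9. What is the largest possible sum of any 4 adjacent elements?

45

11 11 -7 -9 → sum 6
11 -7 -9 11 → sum 6
-7 -9 11 9 → sum 4
-9 11 9 3 → sum 14
11 9 3 2 → sum 25
9 3 2 10 → sum 24
3 2 10 -8 → sum 7
2 10 -8 -2 → sum 2
10 -8 -2 -9 → sum -9
-8 -2 -9 -7 → sum -26
-2 -9 -7 -7 → sum -25
-9 -7 -7 -5 → sum -28
-7 -7 -5 -5 → sum -24
-7 -5 -5 13 → sum -4
-5 -5 13 -11 → sum -8
-5 13 -11 11 → sum 8
13 -11 11 14 → sum 27
-11 11 14 9 → sum 23
11 14 9 11 → sum 45
14 9 11 3 → sum 37
9 11 3 9 → sum 32
Largest of these is 45.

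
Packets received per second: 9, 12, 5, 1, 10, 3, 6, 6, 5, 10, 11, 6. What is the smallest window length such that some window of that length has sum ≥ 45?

add 9: running sum 9 < 45
add 12: running sum 21 < 45
add 5: running sum 26 < 45
add 1: running sum 27 < 45
add 10: running sum 37 < 45
add 3: running sum 40 < 45
end 6: [9, 12, 5, 1, 10, 3, 6] sum 46, len 7
end 7: [9, 12, 5, 1, 10, 3, 6, 6] sum 52, len 8
end 8: [12, 5, 1, 10, 3, 6, 6, 5] sum 48, len 8
end 9: [5, 1, 10, 3, 6, 6, 5, 10] sum 46, len 8
end 10: [10, 3, 6, 6, 5, 10, 11] sum 51, len 7
end 11: [3, 6, 6, 5, 10, 11, 6] sum 47, len 7
Shortest qualifying length: 7.

7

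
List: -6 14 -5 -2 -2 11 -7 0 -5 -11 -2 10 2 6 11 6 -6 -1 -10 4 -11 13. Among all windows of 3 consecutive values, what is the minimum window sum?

(-6, 14, -5) → sum 3
(14, -5, -2) → sum 7
(-5, -2, -2) → sum -9
(-2, -2, 11) → sum 7
(-2, 11, -7) → sum 2
(11, -7, 0) → sum 4
(-7, 0, -5) → sum -12
(0, -5, -11) → sum -16
(-5, -11, -2) → sum -18
(-11, -2, 10) → sum -3
(-2, 10, 2) → sum 10
(10, 2, 6) → sum 18
(2, 6, 11) → sum 19
(6, 11, 6) → sum 23
(11, 6, -6) → sum 11
(6, -6, -1) → sum -1
(-6, -1, -10) → sum -17
(-1, -10, 4) → sum -7
(-10, 4, -11) → sum -17
(4, -11, 13) → sum 6
Minimum of these is -18.

-18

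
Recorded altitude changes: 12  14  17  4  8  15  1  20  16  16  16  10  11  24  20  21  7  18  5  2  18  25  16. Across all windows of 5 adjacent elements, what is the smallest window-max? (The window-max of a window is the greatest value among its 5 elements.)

Window maxs for each of the 19 positions:
[12, 14, 17, 4, 8] → max 17
[14, 17, 4, 8, 15] → max 17
[17, 4, 8, 15, 1] → max 17
[4, 8, 15, 1, 20] → max 20
[8, 15, 1, 20, 16] → max 20
[15, 1, 20, 16, 16] → max 20
[1, 20, 16, 16, 16] → max 20
[20, 16, 16, 16, 10] → max 20
[16, 16, 16, 10, 11] → max 16
[16, 16, 10, 11, 24] → max 24
[16, 10, 11, 24, 20] → max 24
[10, 11, 24, 20, 21] → max 24
[11, 24, 20, 21, 7] → max 24
[24, 20, 21, 7, 18] → max 24
[20, 21, 7, 18, 5] → max 21
[21, 7, 18, 5, 2] → max 21
[7, 18, 5, 2, 18] → max 18
[18, 5, 2, 18, 25] → max 25
[5, 2, 18, 25, 16] → max 25
Smallest of these is 16.

16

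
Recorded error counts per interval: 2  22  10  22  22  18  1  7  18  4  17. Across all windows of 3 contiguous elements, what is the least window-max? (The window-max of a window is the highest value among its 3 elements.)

Window maxs for each of the 9 positions:
2 22 10 → max 22
22 10 22 → max 22
10 22 22 → max 22
22 22 18 → max 22
22 18 1 → max 22
18 1 7 → max 18
1 7 18 → max 18
7 18 4 → max 18
18 4 17 → max 18
Least of these is 18.

18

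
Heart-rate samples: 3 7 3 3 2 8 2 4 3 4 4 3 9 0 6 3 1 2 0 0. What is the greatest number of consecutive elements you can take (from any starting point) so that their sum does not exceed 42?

14

add 3: [3] sum 3, len 1
add 7: [3, 7] sum 10, len 2
add 3: [3, 7, 3] sum 13, len 3
add 3: [3, 7, 3, 3] sum 16, len 4
add 2: [3, 7, 3, 3, 2] sum 18, len 5
add 8: [3, 7, 3, 3, 2, 8] sum 26, len 6
add 2: [3, 7, 3, 3, 2, 8, 2] sum 28, len 7
add 4: [3, 7, 3, 3, 2, 8, 2, 4] sum 32, len 8
add 3: [3, 7, 3, 3, 2, 8, 2, 4, 3] sum 35, len 9
add 4: [3, 7, 3, 3, 2, 8, 2, 4, 3, 4] sum 39, len 10
add 4: [7, 3, 3, 2, 8, 2, 4, 3, 4, 4] sum 40, len 10
add 3: [3, 3, 2, 8, 2, 4, 3, 4, 4, 3] sum 36, len 10
add 9: [3, 2, 8, 2, 4, 3, 4, 4, 3, 9] sum 42, len 10
add 0: [3, 2, 8, 2, 4, 3, 4, 4, 3, 9, 0] sum 42, len 11
add 6: [2, 4, 3, 4, 4, 3, 9, 0, 6] sum 35, len 9
add 3: [2, 4, 3, 4, 4, 3, 9, 0, 6, 3] sum 38, len 10
add 1: [2, 4, 3, 4, 4, 3, 9, 0, 6, 3, 1] sum 39, len 11
add 2: [2, 4, 3, 4, 4, 3, 9, 0, 6, 3, 1, 2] sum 41, len 12
add 0: [2, 4, 3, 4, 4, 3, 9, 0, 6, 3, 1, 2, 0] sum 41, len 13
add 0: [2, 4, 3, 4, 4, 3, 9, 0, 6, 3, 1, 2, 0, 0] sum 41, len 14
Longest length seen: 14.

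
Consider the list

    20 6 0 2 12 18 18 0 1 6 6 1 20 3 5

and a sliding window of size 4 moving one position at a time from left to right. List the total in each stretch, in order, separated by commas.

(20, 6, 0, 2) → sum 28
(6, 0, 2, 12) → sum 20
(0, 2, 12, 18) → sum 32
(2, 12, 18, 18) → sum 50
(12, 18, 18, 0) → sum 48
(18, 18, 0, 1) → sum 37
(18, 0, 1, 6) → sum 25
(0, 1, 6, 6) → sum 13
(1, 6, 6, 1) → sum 14
(6, 6, 1, 20) → sum 33
(6, 1, 20, 3) → sum 30
(1, 20, 3, 5) → sum 29

28, 20, 32, 50, 48, 37, 25, 13, 14, 33, 30, 29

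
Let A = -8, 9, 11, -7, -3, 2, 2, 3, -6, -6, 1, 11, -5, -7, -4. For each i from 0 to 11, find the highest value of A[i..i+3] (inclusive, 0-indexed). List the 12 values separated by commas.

[-8, 9, 11, -7] → max 11
[9, 11, -7, -3] → max 11
[11, -7, -3, 2] → max 11
[-7, -3, 2, 2] → max 2
[-3, 2, 2, 3] → max 3
[2, 2, 3, -6] → max 3
[2, 3, -6, -6] → max 3
[3, -6, -6, 1] → max 3
[-6, -6, 1, 11] → max 11
[-6, 1, 11, -5] → max 11
[1, 11, -5, -7] → max 11
[11, -5, -7, -4] → max 11

11, 11, 11, 2, 3, 3, 3, 3, 11, 11, 11, 11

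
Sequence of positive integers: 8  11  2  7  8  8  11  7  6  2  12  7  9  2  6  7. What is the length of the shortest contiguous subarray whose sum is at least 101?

15

add 8: running sum 8 < 101
add 11: running sum 19 < 101
add 2: running sum 21 < 101
add 7: running sum 28 < 101
add 8: running sum 36 < 101
add 8: running sum 44 < 101
add 11: running sum 55 < 101
add 7: running sum 62 < 101
add 6: running sum 68 < 101
add 2: running sum 70 < 101
add 12: running sum 82 < 101
add 7: running sum 89 < 101
add 9: running sum 98 < 101
add 2: running sum 100 < 101
end 14: [8, 11, 2, 7, 8, 8, 11, 7, 6, 2, 12, 7, 9, 2, 6] sum 106, len 15
end 15: [11, 2, 7, 8, 8, 11, 7, 6, 2, 12, 7, 9, 2, 6, 7] sum 105, len 15
Shortest qualifying length: 15.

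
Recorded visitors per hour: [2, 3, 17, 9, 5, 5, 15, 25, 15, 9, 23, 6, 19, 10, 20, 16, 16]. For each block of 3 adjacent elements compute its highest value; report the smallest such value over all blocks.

(2, 3, 17) → max 17
(3, 17, 9) → max 17
(17, 9, 5) → max 17
(9, 5, 5) → max 9
(5, 5, 15) → max 15
(5, 15, 25) → max 25
(15, 25, 15) → max 25
(25, 15, 9) → max 25
(15, 9, 23) → max 23
(9, 23, 6) → max 23
(23, 6, 19) → max 23
(6, 19, 10) → max 19
(19, 10, 20) → max 20
(10, 20, 16) → max 20
(20, 16, 16) → max 20
Smallest of these is 9.

9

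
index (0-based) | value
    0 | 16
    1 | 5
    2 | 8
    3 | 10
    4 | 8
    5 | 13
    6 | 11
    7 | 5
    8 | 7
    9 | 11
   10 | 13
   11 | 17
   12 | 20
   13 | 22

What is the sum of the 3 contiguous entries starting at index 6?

23

Elements at indices 6..8: 11, 5, 7
sum(11, 5, 7) = 23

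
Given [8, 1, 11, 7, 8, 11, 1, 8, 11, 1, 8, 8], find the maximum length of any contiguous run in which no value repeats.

4

[8] len 1
[8, 1] len 2
[8, 1, 11] len 3
[8, 1, 11, 7] len 4
[1, 11, 7, 8] len 4
[7, 8, 11] len 3
[7, 8, 11, 1] len 4
[11, 1, 8] len 3
[1, 8, 11] len 3
[8, 11, 1] len 3
[11, 1, 8] len 3
[8] len 1
Longest all-distinct length: 4.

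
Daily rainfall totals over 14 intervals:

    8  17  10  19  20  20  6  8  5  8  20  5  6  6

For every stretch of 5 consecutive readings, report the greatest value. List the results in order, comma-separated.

20, 20, 20, 20, 20, 20, 20, 20, 20, 20

Sliding a size-5 window across the 14 values:
[8, 17, 10, 19, 20] → max 20
[17, 10, 19, 20, 20] → max 20
[10, 19, 20, 20, 6] → max 20
[19, 20, 20, 6, 8] → max 20
[20, 20, 6, 8, 5] → max 20
[20, 6, 8, 5, 8] → max 20
[6, 8, 5, 8, 20] → max 20
[8, 5, 8, 20, 5] → max 20
[5, 8, 20, 5, 6] → max 20
[8, 20, 5, 6, 6] → max 20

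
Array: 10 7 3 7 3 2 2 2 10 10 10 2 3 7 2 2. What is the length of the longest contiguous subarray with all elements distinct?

add 10: [10] len 1
add 7: [10, 7] len 2
add 3: [10, 7, 3] len 3
add 7 (repeat 7, move left end past it): [3, 7] len 2
add 3 (repeat 3, move left end past it): [7, 3] len 2
add 2: [7, 3, 2] len 3
add 2 (repeat 2, move left end past it): [2] len 1
add 2 (repeat 2, move left end past it): [2] len 1
add 10: [2, 10] len 2
add 10 (repeat 10, move left end past it): [10] len 1
add 10 (repeat 10, move left end past it): [10] len 1
add 2: [10, 2] len 2
add 3: [10, 2, 3] len 3
add 7: [10, 2, 3, 7] len 4
add 2 (repeat 2, move left end past it): [3, 7, 2] len 3
add 2 (repeat 2, move left end past it): [2] len 1
Longest all-distinct length: 4.

4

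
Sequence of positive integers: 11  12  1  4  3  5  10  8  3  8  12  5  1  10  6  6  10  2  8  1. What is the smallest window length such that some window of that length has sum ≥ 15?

2

add 11: running sum 11 < 15
end 1: [11, 12] sum 23, len 2
end 2: [11, 12, 1] sum 24, len 3
end 3: [12, 1, 4] sum 17, len 3
end 4: [12, 1, 4, 3] sum 20, len 4
end 5: [12, 1, 4, 3, 5] sum 25, len 5
end 6: [5, 10] sum 15, len 2
end 7: [10, 8] sum 18, len 2
end 8: [10, 8, 3] sum 21, len 3
end 9: [8, 3, 8] sum 19, len 3
end 10: [8, 12] sum 20, len 2
end 11: [12, 5] sum 17, len 2
end 12: [12, 5, 1] sum 18, len 3
end 13: [5, 1, 10] sum 16, len 3
end 14: [10, 6] sum 16, len 2
end 15: [10, 6, 6] sum 22, len 3
end 16: [6, 10] sum 16, len 2
end 17: [6, 10, 2] sum 18, len 3
end 18: [10, 2, 8] sum 20, len 3
end 19: [10, 2, 8, 1] sum 21, len 4
Shortest qualifying length: 2.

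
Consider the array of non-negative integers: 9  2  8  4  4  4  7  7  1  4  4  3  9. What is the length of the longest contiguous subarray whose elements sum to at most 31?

7

add 9: [9] sum 9, len 1
add 2: [9, 2] sum 11, len 2
add 8: [9, 2, 8] sum 19, len 3
add 4: [9, 2, 8, 4] sum 23, len 4
add 4: [9, 2, 8, 4, 4] sum 27, len 5
add 4: [9, 2, 8, 4, 4, 4] sum 31, len 6
add 7: [2, 8, 4, 4, 4, 7] sum 29, len 6
add 7: [4, 4, 4, 7, 7] sum 26, len 5
add 1: [4, 4, 4, 7, 7, 1] sum 27, len 6
add 4: [4, 4, 4, 7, 7, 1, 4] sum 31, len 7
add 4: [4, 4, 7, 7, 1, 4, 4] sum 31, len 7
add 3: [4, 7, 7, 1, 4, 4, 3] sum 30, len 7
add 9: [7, 1, 4, 4, 3, 9] sum 28, len 6
Longest length seen: 7.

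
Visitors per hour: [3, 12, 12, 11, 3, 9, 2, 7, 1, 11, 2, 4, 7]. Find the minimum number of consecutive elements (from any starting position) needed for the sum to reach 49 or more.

add 3: running sum 3 < 49
add 12: running sum 15 < 49
add 12: running sum 27 < 49
add 11: running sum 38 < 49
add 3: running sum 41 < 49
add 9: shortest ending here [3, 12, 12, 11, 3, 9] sum 50, len 6
add 2: shortest ending here [12, 12, 11, 3, 9, 2] sum 49, len 6
add 7: shortest ending here [12, 12, 11, 3, 9, 2, 7] sum 56, len 7
add 1: shortest ending here [12, 12, 11, 3, 9, 2, 7, 1] sum 57, len 8
add 11: shortest ending here [12, 11, 3, 9, 2, 7, 1, 11] sum 56, len 8
add 2: shortest ending here [12, 11, 3, 9, 2, 7, 1, 11, 2] sum 58, len 9
add 4: shortest ending here [11, 3, 9, 2, 7, 1, 11, 2, 4] sum 50, len 9
add 7: shortest ending here [11, 3, 9, 2, 7, 1, 11, 2, 4, 7] sum 57, len 10
Shortest qualifying length: 6.

6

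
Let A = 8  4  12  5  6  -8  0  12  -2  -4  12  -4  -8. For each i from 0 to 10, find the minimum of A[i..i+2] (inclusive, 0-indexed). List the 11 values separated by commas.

4, 4, 5, -8, -8, -8, -2, -4, -4, -4, -8

[8, 4, 12] → min 4
[4, 12, 5] → min 4
[12, 5, 6] → min 5
[5, 6, -8] → min -8
[6, -8, 0] → min -8
[-8, 0, 12] → min -8
[0, 12, -2] → min -2
[12, -2, -4] → min -4
[-2, -4, 12] → min -4
[-4, 12, -4] → min -4
[12, -4, -8] → min -8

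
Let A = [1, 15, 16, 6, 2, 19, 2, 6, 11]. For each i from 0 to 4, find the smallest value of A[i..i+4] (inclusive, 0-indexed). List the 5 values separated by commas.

Sliding a size-5 window across the 9 values:
[1, 15, 16, 6, 2] → min 1
[15, 16, 6, 2, 19] → min 2
[16, 6, 2, 19, 2] → min 2
[6, 2, 19, 2, 6] → min 2
[2, 19, 2, 6, 11] → min 2

1, 2, 2, 2, 2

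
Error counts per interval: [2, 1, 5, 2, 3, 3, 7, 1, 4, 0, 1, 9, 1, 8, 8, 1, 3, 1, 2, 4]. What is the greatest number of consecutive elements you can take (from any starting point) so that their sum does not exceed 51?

[2] sum 2 len 1
[2, 1] sum 3 len 2
[2, 1, 5] sum 8 len 3
[2, 1, 5, 2] sum 10 len 4
[2, 1, 5, 2, 3] sum 13 len 5
[2, 1, 5, 2, 3, 3] sum 16 len 6
[2, 1, 5, 2, 3, 3, 7] sum 23 len 7
[2, 1, 5, 2, 3, 3, 7, 1] sum 24 len 8
[2, 1, 5, 2, 3, 3, 7, 1, 4] sum 28 len 9
[2, 1, 5, 2, 3, 3, 7, 1, 4, 0] sum 28 len 10
[2, 1, 5, 2, 3, 3, 7, 1, 4, 0, 1] sum 29 len 11
[2, 1, 5, 2, 3, 3, 7, 1, 4, 0, 1, 9] sum 38 len 12
[2, 1, 5, 2, 3, 3, 7, 1, 4, 0, 1, 9, 1] sum 39 len 13
[2, 1, 5, 2, 3, 3, 7, 1, 4, 0, 1, 9, 1, 8] sum 47 len 14
[2, 3, 3, 7, 1, 4, 0, 1, 9, 1, 8, 8] sum 47 len 12
[2, 3, 3, 7, 1, 4, 0, 1, 9, 1, 8, 8, 1] sum 48 len 13
[2, 3, 3, 7, 1, 4, 0, 1, 9, 1, 8, 8, 1, 3] sum 51 len 14
[3, 3, 7, 1, 4, 0, 1, 9, 1, 8, 8, 1, 3, 1] sum 50 len 14
[3, 7, 1, 4, 0, 1, 9, 1, 8, 8, 1, 3, 1, 2] sum 49 len 14
[7, 1, 4, 0, 1, 9, 1, 8, 8, 1, 3, 1, 2, 4] sum 50 len 14
Longest length seen: 14.

14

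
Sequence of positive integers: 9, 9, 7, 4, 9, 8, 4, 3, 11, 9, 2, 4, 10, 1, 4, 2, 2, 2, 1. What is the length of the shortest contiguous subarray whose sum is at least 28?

4

Extend right; whenever the sum reaches 28, record the length and shrink from the left:
add 9: running sum 9 < 28
add 9: running sum 18 < 28
add 7: running sum 25 < 28
end 3: [9, 9, 7, 4] sum 29, len 4
end 4: [9, 7, 4, 9] sum 29, len 4
end 5: [7, 4, 9, 8] sum 28, len 4
end 6: [7, 4, 9, 8, 4] sum 32, len 5
end 7: [4, 9, 8, 4, 3] sum 28, len 5
end 8: [9, 8, 4, 3, 11] sum 35, len 5
end 9: [8, 4, 3, 11, 9] sum 35, len 5
end 10: [4, 3, 11, 9, 2] sum 29, len 5
end 11: [3, 11, 9, 2, 4] sum 29, len 5
end 12: [11, 9, 2, 4, 10] sum 36, len 5
end 13: [11, 9, 2, 4, 10, 1] sum 37, len 6
end 14: [9, 2, 4, 10, 1, 4] sum 30, len 6
end 15: [9, 2, 4, 10, 1, 4, 2] sum 32, len 7
end 16: [9, 2, 4, 10, 1, 4, 2, 2] sum 34, len 8
end 17: [9, 2, 4, 10, 1, 4, 2, 2, 2] sum 36, len 9
end 18: [2, 4, 10, 1, 4, 2, 2, 2, 1] sum 28, len 9
Shortest qualifying length: 4.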